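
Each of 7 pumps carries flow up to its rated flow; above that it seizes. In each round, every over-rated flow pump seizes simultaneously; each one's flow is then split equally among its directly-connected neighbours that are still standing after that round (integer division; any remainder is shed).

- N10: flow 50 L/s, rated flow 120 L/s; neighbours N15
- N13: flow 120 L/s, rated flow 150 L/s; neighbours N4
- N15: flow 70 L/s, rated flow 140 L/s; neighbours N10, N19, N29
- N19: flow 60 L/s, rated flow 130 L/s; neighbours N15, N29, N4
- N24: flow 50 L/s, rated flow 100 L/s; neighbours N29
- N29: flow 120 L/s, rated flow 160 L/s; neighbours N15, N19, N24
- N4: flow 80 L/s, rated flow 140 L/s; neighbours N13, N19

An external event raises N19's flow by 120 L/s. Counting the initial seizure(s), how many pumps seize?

Round 1 — N19 at 180 > 130. N19 seizes.
  N19 sheds 180 L/s to N15, N29, N4: 60 each.
    N15: 70+60 = 130 ≤ 140
    N29: 120+60 = 180 > 160
    N4: 80+60 = 140 ≤ 140
Round 2 — N29 seizes.
  N29 sheds 180 L/s to N15, N24: 90 each.
    N15: 130+90 = 220 > 140
    N24: 50+90 = 140 > 100
Round 3 — N15, N24 seize.
  N15 sheds 220 L/s to N10: 220 each.
    N10: 50+220 = 270 > 120
  N24 sheds 140 L/s: no online neighbours, lost.
Round 4 — N10 seizes.
  N10 sheds 270 L/s: no online neighbours, lost.
No further seizures.

5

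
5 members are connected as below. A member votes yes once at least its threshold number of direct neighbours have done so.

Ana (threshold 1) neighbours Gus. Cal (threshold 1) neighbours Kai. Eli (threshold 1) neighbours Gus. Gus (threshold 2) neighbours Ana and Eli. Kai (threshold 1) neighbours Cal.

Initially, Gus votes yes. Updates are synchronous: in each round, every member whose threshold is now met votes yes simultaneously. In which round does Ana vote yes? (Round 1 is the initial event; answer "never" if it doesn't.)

2

Round 1 — Gus votes yes (initial).
Round 2 — checking thresholds:
  Ana: 1 of 1 neighbours ≥ 1, votes yes.
  Eli: 1 of 1 neighbours ≥ 1, votes yes.
Round 3 — no new yes votes; cascade stops.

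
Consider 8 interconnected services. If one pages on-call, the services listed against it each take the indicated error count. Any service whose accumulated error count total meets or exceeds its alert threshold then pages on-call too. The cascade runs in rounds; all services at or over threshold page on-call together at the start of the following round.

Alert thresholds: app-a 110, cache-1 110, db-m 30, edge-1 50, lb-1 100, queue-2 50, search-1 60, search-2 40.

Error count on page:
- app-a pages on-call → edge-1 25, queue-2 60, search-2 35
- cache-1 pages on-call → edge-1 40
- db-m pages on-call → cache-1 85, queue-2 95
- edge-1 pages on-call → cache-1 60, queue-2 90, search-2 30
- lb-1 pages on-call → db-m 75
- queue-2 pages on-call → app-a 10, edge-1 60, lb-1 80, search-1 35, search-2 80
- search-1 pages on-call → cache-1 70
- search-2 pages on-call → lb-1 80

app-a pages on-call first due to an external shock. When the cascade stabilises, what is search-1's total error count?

35

Round 1 — app-a pages on-call (initial).
  edge-1: +25 → 25 < 50
  queue-2: +60 → 60 ≥ 50
  search-2: +35 → 35 < 40
Round 2 — queue-2 pages on-call.
  edge-1: +60 → 85 ≥ 50
  lb-1: +80 → 80 < 100
  search-1: +35 → 35 < 60
  search-2: +80 → 115 ≥ 40
Round 3 — edge-1, search-2 page on-call.
  cache-1: +60 → 60 < 110
  lb-1: +80 → 160 ≥ 100
Round 4 — lb-1 pages on-call.
  db-m: +75 → 75 ≥ 30
Round 5 — db-m pages on-call.
  cache-1: +85 → 145 ≥ 110
Round 6 — cache-1 pages on-call.
No further pages.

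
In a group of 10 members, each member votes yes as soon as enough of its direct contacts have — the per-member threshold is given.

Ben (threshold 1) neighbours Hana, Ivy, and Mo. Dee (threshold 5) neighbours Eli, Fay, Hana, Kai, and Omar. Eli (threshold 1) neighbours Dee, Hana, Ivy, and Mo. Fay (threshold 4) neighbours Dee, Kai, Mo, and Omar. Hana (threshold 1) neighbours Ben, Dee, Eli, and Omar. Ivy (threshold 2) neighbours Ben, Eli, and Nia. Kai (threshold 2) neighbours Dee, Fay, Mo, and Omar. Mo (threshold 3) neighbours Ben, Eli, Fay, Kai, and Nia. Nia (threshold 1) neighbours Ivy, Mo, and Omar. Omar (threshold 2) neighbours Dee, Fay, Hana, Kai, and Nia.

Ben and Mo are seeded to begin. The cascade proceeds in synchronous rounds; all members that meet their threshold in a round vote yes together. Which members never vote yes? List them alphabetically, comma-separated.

Round 1 — Ben, Mo vote yes (initial).
Round 2 — checking thresholds:
  Eli: 1 of 4 neighbours ≥ 1, votes yes.
  Fay: 1 of 4 neighbours < 4, holds.
  Hana: 1 of 4 neighbours ≥ 1, votes yes.
  Ivy: 1 of 3 neighbours < 2, holds.
  Kai: 1 of 4 neighbours < 2, holds.
  Nia: 1 of 3 neighbours ≥ 1, votes yes.
Round 3 — checking thresholds:
  Dee: 2 of 5 neighbours < 5, holds.
  Fay: 1 of 4 neighbours < 4, holds.
  Ivy: 3 of 3 neighbours ≥ 2, votes yes.
  Kai: 1 of 4 neighbours < 2, holds.
  Omar: 2 of 5 neighbours ≥ 2, votes yes.
Round 4 — checking thresholds:
  Dee: 3 of 5 neighbours < 5, holds.
  Fay: 2 of 4 neighbours < 4, holds.
  Kai: 2 of 4 neighbours ≥ 2, votes yes.
Round 5 — no new yes votes; cascade stops.

Dee, Fay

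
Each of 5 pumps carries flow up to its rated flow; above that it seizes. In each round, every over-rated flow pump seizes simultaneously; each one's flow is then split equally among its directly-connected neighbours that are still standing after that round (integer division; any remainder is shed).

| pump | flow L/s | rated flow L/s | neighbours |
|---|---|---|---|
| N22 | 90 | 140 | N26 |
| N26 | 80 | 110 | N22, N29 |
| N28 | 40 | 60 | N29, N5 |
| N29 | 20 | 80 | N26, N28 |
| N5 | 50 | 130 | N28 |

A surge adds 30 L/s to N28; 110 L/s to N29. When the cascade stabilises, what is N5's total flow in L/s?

120

Round 1 — N28 at 70 > 60; N29 at 130 > 80. N28, N29 seize.
  N28 sheds 70 L/s to N5: 70 each.
    N5: 50+70 = 120 ≤ 130
  N29 sheds 130 L/s to N26: 130 each.
    N26: 80+130 = 210 > 110
Round 2 — N26 seizes.
  N26 sheds 210 L/s to N22: 210 each.
    N22: 90+210 = 300 > 140
Round 3 — N22 seizes.
  N22 sheds 300 L/s: no online neighbours, lost.
No further seizures.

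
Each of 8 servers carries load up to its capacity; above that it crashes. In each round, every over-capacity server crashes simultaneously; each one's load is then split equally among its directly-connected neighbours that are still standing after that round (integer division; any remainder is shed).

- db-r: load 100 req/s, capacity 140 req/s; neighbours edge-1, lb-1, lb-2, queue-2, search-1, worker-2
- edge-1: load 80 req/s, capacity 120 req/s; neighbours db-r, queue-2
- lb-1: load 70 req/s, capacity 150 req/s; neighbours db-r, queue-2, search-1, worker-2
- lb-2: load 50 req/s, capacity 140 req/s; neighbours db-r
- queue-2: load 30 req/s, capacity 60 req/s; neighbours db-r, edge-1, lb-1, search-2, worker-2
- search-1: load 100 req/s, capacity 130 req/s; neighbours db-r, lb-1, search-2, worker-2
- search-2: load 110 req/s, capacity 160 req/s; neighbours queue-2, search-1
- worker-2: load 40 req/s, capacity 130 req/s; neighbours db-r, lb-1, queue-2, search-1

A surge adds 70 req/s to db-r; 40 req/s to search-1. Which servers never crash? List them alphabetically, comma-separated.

lb-2

Round 1 — db-r at 170 > 140; search-1 at 140 > 130. db-r, search-1 crash.
  db-r sheds 170 req/s to edge-1, lb-1, lb-2, queue-2, worker-2: 34 each.
    edge-1: 80+34 = 114 ≤ 120
    lb-1: 70+34 = 104 ≤ 150
    lb-2: 50+34 = 84 ≤ 140
    queue-2: 30+34 = 64 > 60
    worker-2: 40+34 = 74 ≤ 130
  search-1 sheds 140 req/s to lb-1, search-2, worker-2: 46 each (2 lost).
    lb-1: 104+46 = 150 ≤ 150
    search-2: 110+46 = 156 ≤ 160
    worker-2: 74+46 = 120 ≤ 130
Round 2 — queue-2 crashes.
  queue-2 sheds 64 req/s to edge-1, lb-1, search-2, worker-2: 16 each.
    edge-1: 114+16 = 130 > 120
    lb-1: 150+16 = 166 > 150
    search-2: 156+16 = 172 > 160
    worker-2: 120+16 = 136 > 130
Round 3 — edge-1, lb-1, search-2, worker-2 crash.
  edge-1 sheds 130 req/s: no online neighbours, lost.
  lb-1 sheds 166 req/s: no online neighbours, lost.
  search-2 sheds 172 req/s: no online neighbours, lost.
  worker-2 sheds 136 req/s: no online neighbours, lost.
No further crashes.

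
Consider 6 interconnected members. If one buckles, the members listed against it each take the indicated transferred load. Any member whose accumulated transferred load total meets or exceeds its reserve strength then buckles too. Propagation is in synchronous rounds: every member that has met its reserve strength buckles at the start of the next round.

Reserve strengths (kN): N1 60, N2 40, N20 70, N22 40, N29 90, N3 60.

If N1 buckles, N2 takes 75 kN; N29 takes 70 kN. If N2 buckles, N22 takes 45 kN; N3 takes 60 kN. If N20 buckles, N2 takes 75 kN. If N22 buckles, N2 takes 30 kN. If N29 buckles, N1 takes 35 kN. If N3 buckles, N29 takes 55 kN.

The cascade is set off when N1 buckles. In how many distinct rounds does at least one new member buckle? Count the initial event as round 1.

4

Round 1 — N1 buckles (initial).
  N2: +75 → 75 ≥ 40
  N29: +70 → 70 < 90
Round 2 — N2 buckles.
  N22: +45 → 45 ≥ 40
  N3: +60 → 60 ≥ 60
Round 3 — N22, N3 buckle.
  N29: +55 → 125 ≥ 90
Round 4 — N29 buckles.
No further bucklings.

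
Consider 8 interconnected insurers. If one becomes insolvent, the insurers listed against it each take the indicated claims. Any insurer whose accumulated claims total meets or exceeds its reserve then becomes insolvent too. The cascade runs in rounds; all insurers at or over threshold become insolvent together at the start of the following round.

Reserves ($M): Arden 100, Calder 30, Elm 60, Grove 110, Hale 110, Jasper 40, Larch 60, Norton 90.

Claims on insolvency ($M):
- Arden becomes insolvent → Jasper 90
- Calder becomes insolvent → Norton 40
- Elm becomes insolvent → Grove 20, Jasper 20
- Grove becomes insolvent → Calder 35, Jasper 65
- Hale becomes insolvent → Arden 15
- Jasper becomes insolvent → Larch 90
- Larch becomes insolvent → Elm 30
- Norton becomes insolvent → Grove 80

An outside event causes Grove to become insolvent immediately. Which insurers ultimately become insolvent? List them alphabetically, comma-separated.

Calder, Grove, Jasper, Larch

Round 1 — Grove becomes insolvent (initial).
  Calder: +35 → 35 ≥ 30
  Jasper: +65 → 65 ≥ 40
Round 2 — Calder, Jasper become insolvent.
  Larch: +90 → 90 ≥ 60
  Norton: +40 → 40 < 90
Round 3 — Larch becomes insolvent.
  Elm: +30 → 30 < 60
No further insolvencies.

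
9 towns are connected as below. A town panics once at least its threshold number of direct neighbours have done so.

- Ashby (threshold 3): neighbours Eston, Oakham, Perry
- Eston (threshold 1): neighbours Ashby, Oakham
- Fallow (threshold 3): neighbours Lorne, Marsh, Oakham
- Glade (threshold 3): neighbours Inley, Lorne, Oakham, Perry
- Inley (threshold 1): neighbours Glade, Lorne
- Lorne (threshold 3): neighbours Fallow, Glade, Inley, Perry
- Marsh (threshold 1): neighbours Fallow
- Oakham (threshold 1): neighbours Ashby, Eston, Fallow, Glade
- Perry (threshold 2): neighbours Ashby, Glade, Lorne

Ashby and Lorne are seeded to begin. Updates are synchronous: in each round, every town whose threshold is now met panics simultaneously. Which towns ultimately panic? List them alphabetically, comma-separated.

Round 1 — Ashby, Lorne panic (initial).
Round 2 — checking thresholds:
  Eston: 1 of 2 neighbours ≥ 1, panics.
  Fallow: 1 of 3 neighbours < 3, holds.
  Glade: 1 of 4 neighbours < 3, holds.
  Inley: 1 of 2 neighbours ≥ 1, panics.
  Oakham: 1 of 4 neighbours ≥ 1, panics.
  Perry: 2 of 3 neighbours ≥ 2, panics.
Round 3 — checking thresholds:
  Fallow: 2 of 3 neighbours < 3, holds.
  Glade: 4 of 4 neighbours ≥ 3, panics.
Round 4 — no new panics; cascade stops.

Ashby, Eston, Glade, Inley, Lorne, Oakham, Perry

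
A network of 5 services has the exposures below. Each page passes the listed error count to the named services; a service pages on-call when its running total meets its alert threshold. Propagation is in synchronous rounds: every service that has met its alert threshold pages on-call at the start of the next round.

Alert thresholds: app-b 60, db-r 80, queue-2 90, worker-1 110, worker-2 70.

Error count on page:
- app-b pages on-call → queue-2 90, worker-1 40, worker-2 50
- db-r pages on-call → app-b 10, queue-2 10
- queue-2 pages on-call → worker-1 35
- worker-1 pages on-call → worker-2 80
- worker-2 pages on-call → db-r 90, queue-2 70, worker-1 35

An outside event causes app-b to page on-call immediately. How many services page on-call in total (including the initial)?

Round 1 — app-b pages on-call (initial).
  queue-2: +90 → 90 ≥ 90
  worker-1: +40 → 40 < 110
  worker-2: +50 → 50 < 70
Round 2 — queue-2 pages on-call.
  worker-1: +35 → 75 < 110
No further pages.

2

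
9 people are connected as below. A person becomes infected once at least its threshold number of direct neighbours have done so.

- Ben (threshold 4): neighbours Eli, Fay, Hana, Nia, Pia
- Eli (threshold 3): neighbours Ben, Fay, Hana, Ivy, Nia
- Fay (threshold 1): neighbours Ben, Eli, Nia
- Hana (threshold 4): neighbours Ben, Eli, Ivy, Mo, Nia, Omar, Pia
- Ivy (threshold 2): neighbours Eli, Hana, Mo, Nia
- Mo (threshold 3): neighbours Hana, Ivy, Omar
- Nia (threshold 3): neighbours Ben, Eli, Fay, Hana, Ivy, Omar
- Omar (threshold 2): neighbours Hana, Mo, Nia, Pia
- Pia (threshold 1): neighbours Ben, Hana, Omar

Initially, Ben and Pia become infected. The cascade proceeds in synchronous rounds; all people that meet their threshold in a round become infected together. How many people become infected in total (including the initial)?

Round 1 — Ben, Pia become infected (initial).
Round 2 — checking thresholds:
  Eli: 1 of 5 neighbours < 3, below threshold.
  Fay: 1 of 3 neighbours ≥ 1, becomes infected.
  Hana: 2 of 7 neighbours < 4, below threshold.
  Nia: 1 of 6 neighbours < 3, below threshold.
  Omar: 1 of 4 neighbours < 2, below threshold.
Round 3 — no new infections; cascade stops.

3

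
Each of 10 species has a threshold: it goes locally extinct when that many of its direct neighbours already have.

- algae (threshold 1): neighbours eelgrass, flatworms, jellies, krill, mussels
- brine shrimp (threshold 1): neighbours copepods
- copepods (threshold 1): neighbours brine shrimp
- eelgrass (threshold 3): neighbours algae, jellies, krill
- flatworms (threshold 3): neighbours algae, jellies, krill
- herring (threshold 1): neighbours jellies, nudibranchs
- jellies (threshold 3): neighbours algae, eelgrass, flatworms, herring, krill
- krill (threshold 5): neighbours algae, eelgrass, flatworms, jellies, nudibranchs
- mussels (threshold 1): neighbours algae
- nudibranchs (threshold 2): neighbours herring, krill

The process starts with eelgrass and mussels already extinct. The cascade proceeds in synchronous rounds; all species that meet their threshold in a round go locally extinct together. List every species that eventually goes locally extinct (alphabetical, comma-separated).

Round 1 — eelgrass, mussels go locally extinct (initial).
Round 2 — checking thresholds:
  algae: 2 of 5 neighbours ≥ 1, goes locally extinct.
  jellies: 1 of 5 neighbours < 3, holds.
  krill: 1 of 5 neighbours < 5, holds.
Round 3 — no new extinctions; cascade stops.

algae, eelgrass, mussels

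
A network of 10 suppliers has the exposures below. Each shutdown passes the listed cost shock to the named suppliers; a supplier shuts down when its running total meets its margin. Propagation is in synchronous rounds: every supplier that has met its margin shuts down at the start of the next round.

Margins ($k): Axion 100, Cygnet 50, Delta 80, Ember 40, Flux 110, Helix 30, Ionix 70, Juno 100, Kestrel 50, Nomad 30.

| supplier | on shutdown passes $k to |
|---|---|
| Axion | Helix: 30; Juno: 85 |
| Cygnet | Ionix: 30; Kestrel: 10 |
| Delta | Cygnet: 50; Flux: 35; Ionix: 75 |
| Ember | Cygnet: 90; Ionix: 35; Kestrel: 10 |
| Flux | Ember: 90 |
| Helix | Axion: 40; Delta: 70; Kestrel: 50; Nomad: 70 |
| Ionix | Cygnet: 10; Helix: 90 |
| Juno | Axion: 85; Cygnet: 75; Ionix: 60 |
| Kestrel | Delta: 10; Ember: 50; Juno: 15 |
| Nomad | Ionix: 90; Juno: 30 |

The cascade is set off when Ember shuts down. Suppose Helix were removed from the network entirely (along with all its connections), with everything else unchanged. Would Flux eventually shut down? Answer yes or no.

no

With Helix removed:
Round 1 — Ember shuts down (initial).
  Cygnet: +90 → 90 ≥ 50
  Ionix: +35 → 35 < 70
  Kestrel: +10 → 10 < 50
Round 2 — Cygnet shuts down.
  Ionix: +30 → 65 < 70
  Kestrel: +10 → 20 < 50
No further shutdowns.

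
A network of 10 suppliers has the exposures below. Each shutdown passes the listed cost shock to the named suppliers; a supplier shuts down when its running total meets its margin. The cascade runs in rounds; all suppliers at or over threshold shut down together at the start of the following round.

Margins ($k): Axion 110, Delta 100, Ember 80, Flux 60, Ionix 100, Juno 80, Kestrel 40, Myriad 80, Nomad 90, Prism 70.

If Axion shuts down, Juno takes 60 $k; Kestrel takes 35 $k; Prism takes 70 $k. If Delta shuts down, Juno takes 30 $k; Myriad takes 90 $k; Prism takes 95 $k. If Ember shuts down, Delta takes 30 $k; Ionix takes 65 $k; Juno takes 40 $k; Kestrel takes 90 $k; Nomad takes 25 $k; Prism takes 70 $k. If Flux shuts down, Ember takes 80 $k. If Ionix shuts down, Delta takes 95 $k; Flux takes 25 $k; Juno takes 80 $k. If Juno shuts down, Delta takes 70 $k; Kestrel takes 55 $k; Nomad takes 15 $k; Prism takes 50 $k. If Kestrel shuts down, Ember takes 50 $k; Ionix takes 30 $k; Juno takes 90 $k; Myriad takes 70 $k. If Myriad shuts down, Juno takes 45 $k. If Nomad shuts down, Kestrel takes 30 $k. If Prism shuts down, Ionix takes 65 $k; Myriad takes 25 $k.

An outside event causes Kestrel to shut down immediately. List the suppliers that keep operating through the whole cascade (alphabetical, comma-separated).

Axion, Delta, Ember, Flux, Ionix, Myriad, Nomad, Prism

Round 1 — Kestrel shuts down (initial).
  Ember: +50 → 50 < 80
  Ionix: +30 → 30 < 100
  Juno: +90 → 90 ≥ 80
  Myriad: +70 → 70 < 80
Round 2 — Juno shuts down.
  Delta: +70 → 70 < 100
  Nomad: +15 → 15 < 90
  Prism: +50 → 50 < 70
No further shutdowns.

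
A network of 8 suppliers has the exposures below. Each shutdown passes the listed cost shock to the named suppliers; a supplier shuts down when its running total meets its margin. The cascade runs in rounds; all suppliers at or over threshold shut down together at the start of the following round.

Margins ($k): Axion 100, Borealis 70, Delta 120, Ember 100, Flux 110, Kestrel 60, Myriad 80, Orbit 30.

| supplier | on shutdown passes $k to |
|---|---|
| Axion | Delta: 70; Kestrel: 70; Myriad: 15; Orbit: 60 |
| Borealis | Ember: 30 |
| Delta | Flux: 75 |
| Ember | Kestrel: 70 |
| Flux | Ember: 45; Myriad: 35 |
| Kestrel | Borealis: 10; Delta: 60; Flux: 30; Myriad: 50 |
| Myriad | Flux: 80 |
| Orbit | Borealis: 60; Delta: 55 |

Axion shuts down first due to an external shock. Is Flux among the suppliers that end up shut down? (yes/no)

no

Round 1 — Axion shuts down (initial).
  Delta: +70 → 70 < 120
  Kestrel: +70 → 70 ≥ 60
  Myriad: +15 → 15 < 80
  Orbit: +60 → 60 ≥ 30
Round 2 — Kestrel, Orbit shut down.
  Borealis: +10+60 → 70 ≥ 70
  Delta: +60+55 → 185 ≥ 120
  Flux: +30 → 30 < 110
  Myriad: +50 → 65 < 80
Round 3 — Borealis, Delta shut down.
  Ember: +30 → 30 < 100
  Flux: +75 → 105 < 110
No further shutdowns.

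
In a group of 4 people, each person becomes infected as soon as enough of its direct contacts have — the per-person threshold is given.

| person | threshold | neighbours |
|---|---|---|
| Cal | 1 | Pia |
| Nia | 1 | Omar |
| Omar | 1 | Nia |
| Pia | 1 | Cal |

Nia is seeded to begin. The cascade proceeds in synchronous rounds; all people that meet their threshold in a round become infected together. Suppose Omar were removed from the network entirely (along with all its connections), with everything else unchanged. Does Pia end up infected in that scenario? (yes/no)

no

With Omar removed:
Round 1 — Nia becomes infected (initial).
Round 2 — no new infections; cascade stops.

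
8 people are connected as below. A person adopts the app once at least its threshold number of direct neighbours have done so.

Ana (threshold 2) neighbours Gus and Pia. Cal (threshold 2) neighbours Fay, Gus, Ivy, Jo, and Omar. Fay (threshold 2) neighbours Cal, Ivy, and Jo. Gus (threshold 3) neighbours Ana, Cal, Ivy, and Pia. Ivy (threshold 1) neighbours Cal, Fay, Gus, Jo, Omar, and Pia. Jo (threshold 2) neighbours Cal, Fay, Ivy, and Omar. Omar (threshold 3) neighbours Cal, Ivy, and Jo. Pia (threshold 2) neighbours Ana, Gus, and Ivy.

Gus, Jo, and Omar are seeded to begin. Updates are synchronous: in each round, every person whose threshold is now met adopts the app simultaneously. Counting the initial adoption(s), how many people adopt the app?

8

Round 1 — Gus, Jo, Omar adopt the app (initial).
Round 2 — checking thresholds:
  Ana: 1 of 2 neighbours < 2, not yet.
  Cal: 3 of 5 neighbours ≥ 2, adopts the app.
  Fay: 1 of 3 neighbours < 2, not yet.
  Ivy: 3 of 6 neighbours ≥ 1, adopts the app.
  Pia: 1 of 3 neighbours < 2, not yet.
Round 3 — checking thresholds:
  Ana: 1 of 2 neighbours < 2, not yet.
  Fay: 3 of 3 neighbours ≥ 2, adopts the app.
  Pia: 2 of 3 neighbours ≥ 2, adopts the app.
Round 4 — checking thresholds:
  Ana: 2 of 2 neighbours ≥ 2, adopts the app.
Round 5 — no new adoptions; cascade stops.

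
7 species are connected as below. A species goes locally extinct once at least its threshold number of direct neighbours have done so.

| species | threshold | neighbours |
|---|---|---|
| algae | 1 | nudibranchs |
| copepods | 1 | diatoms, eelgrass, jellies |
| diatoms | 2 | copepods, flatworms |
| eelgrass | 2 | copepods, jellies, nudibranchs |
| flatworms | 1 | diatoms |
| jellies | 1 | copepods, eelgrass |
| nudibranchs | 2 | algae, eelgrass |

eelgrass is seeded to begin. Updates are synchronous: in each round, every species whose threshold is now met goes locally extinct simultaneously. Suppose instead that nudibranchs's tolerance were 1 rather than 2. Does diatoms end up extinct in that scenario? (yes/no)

With nudibranchs's tolerance at 1:
Round 1 — eelgrass goes locally extinct (initial).
Round 2 — checking thresholds:
  copepods: 1 of 3 neighbours ≥ 1, goes locally extinct.
  jellies: 1 of 2 neighbours ≥ 1, goes locally extinct.
  nudibranchs: 1 of 2 neighbours ≥ 1, goes locally extinct.
Round 3 — checking thresholds:
  algae: 1 of 1 neighbours ≥ 1, goes locally extinct.
  diatoms: 1 of 2 neighbours < 2, below threshold.
Round 4 — no new extinctions; cascade stops.

no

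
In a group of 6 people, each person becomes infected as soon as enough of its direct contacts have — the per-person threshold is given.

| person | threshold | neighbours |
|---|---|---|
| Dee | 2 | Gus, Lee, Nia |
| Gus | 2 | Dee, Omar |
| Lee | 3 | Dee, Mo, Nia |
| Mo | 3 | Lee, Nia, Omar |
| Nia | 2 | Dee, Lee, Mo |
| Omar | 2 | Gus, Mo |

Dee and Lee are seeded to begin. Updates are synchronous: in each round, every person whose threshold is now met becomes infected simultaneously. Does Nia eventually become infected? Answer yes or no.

yes

Round 1 — Dee, Lee become infected (initial).
Round 2 — checking thresholds:
  Gus: 1 of 2 neighbours < 2, holds.
  Mo: 1 of 3 neighbours < 3, holds.
  Nia: 2 of 3 neighbours ≥ 2, becomes infected.
Round 3 — no new infections; cascade stops.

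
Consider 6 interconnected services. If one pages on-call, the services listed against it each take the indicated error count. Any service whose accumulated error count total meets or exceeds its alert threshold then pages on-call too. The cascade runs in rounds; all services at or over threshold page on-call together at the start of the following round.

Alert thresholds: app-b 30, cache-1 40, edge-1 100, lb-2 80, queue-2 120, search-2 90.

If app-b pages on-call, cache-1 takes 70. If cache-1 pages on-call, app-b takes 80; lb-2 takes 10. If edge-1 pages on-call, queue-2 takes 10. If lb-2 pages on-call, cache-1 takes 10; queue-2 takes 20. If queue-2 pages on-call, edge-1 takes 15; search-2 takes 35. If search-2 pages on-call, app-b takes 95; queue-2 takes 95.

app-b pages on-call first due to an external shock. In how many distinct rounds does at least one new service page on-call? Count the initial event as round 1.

2

Round 1 — app-b pages on-call (initial).
  cache-1: +70 → 70 ≥ 40
Round 2 — cache-1 pages on-call.
  lb-2: +10 → 10 < 80
No further pages.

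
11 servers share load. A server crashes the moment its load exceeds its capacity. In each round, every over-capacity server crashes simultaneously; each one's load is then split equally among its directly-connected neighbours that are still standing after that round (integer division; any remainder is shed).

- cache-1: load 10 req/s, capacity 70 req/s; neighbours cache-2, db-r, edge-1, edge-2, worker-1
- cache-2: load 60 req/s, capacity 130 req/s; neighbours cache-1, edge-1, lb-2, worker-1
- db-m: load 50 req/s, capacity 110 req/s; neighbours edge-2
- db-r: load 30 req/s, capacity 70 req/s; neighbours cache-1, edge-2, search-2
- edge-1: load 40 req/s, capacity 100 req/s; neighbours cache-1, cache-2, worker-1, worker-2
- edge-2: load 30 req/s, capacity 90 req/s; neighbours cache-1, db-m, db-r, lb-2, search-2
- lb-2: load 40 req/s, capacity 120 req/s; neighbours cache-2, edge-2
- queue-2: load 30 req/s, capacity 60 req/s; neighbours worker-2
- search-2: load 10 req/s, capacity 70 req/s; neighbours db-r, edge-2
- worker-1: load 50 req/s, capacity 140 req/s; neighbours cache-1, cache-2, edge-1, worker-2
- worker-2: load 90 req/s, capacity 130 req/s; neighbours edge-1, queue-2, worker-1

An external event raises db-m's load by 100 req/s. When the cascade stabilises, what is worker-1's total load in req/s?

Round 1 — db-m at 150 > 110. db-m crashes.
  db-m sheds 150 req/s to edge-2: 150 each.
    edge-2: 30+150 = 180 > 90
Round 2 — edge-2 crashes.
  edge-2 sheds 180 req/s to cache-1, db-r, lb-2, search-2: 45 each.
    cache-1: 10+45 = 55 ≤ 70
    db-r: 30+45 = 75 > 70
    lb-2: 40+45 = 85 ≤ 120
    search-2: 10+45 = 55 ≤ 70
Round 3 — db-r crashes.
  db-r sheds 75 req/s to cache-1, search-2: 37 each (1 lost).
    cache-1: 55+37 = 92 > 70
    search-2: 55+37 = 92 > 70
Round 4 — cache-1, search-2 crash.
  cache-1 sheds 92 req/s to cache-2, edge-1, worker-1: 30 each (2 lost).
    cache-2: 60+30 = 90 ≤ 130
    edge-1: 40+30 = 70 ≤ 100
    worker-1: 50+30 = 80 ≤ 140
  search-2 sheds 92 req/s: no online neighbours, lost.
No further crashes.

80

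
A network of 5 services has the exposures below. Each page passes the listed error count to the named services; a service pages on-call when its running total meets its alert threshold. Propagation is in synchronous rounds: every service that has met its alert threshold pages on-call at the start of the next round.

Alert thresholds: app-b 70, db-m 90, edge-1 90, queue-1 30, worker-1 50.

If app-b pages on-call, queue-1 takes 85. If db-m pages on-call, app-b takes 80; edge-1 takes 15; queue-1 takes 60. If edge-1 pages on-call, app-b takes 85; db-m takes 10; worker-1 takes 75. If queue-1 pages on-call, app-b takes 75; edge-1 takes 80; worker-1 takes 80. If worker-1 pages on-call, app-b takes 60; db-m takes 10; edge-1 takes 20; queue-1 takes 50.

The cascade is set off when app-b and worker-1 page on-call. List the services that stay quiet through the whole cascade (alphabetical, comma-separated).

db-m

Round 1 — app-b, worker-1 page on-call (initial).
  db-m: +10 → 10 < 90
  edge-1: +20 → 20 < 90
  queue-1: +85+50 → 135 ≥ 30
Round 2 — queue-1 pages on-call.
  edge-1: +80 → 100 ≥ 90
Round 3 — edge-1 pages on-call.
  db-m: +10 → 20 < 90
No further pages.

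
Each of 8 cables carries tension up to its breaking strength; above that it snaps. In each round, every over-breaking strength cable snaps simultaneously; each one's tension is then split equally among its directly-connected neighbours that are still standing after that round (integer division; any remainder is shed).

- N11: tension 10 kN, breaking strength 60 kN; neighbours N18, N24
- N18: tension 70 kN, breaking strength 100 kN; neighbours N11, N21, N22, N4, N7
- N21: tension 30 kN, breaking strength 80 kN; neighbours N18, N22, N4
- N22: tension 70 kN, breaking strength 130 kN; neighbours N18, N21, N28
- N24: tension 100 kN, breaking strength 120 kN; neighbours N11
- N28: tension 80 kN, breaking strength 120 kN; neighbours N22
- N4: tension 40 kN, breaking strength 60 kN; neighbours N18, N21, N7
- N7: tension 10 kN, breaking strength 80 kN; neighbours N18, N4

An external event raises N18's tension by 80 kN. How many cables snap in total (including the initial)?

5

Round 1 — N18 at 150 > 100. N18 snaps.
  N18 sheds 150 kN to N11, N21, N22, N4, N7: 30 each.
    N11: 10+30 = 40 ≤ 60
    N21: 30+30 = 60 ≤ 80
    N22: 70+30 = 100 ≤ 130
    N4: 40+30 = 70 > 60
    N7: 10+30 = 40 ≤ 80
Round 2 — N4 snaps.
  N4 sheds 70 kN to N21, N7: 35 each.
    N21: 60+35 = 95 > 80
    N7: 40+35 = 75 ≤ 80
Round 3 — N21 snaps.
  N21 sheds 95 kN to N22: 95 each.
    N22: 100+95 = 195 > 130
Round 4 — N22 snaps.
  N22 sheds 195 kN to N28: 195 each.
    N28: 80+195 = 275 > 120
Round 5 — N28 snaps.
  N28 sheds 275 kN: no online neighbours, lost.
No further breaks.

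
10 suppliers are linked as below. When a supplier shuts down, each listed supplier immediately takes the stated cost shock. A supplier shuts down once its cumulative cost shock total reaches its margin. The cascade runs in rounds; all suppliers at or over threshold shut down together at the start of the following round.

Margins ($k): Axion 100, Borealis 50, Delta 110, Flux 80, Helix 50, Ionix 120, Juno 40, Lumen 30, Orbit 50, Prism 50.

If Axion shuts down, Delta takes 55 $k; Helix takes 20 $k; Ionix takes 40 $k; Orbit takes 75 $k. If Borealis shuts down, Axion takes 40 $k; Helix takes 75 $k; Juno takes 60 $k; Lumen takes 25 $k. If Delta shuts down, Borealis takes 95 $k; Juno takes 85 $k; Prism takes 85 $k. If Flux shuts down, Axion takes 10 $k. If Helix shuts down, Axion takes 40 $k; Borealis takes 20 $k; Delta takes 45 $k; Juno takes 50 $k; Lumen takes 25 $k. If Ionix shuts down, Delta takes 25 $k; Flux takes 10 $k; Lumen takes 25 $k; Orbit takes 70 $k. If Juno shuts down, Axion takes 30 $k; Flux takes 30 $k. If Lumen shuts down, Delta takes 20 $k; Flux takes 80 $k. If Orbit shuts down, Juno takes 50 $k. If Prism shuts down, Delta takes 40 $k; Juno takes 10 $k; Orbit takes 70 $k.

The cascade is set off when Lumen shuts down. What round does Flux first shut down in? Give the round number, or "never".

2

Round 1 — Lumen shuts down (initial).
  Delta: +20 → 20 < 110
  Flux: +80 → 80 ≥ 80
Round 2 — Flux shuts down.
  Axion: +10 → 10 < 100
No further shutdowns.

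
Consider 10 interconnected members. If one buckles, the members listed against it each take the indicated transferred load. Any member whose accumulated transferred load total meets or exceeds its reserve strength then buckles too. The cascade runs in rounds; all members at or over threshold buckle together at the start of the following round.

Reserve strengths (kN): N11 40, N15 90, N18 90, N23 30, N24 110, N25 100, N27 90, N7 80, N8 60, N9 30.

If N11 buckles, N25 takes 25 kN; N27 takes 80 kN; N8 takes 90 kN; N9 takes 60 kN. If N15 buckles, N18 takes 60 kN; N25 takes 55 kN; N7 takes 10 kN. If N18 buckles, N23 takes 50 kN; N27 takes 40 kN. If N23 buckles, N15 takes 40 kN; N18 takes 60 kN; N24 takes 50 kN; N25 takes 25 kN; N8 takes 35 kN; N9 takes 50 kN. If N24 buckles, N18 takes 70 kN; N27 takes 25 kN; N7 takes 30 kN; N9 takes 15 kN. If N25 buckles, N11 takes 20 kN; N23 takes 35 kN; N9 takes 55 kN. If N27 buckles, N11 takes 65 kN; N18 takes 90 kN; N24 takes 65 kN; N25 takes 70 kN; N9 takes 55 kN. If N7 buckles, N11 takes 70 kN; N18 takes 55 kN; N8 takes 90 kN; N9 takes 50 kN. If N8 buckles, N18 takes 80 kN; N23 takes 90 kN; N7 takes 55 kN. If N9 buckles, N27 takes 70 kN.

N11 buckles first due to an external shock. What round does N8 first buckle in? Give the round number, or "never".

2

Round 1 — N11 buckles (initial).
  N25: +25 → 25 < 100
  N27: +80 → 80 < 90
  N8: +90 → 90 ≥ 60
  N9: +60 → 60 ≥ 30
Round 2 — N8, N9 buckle.
  N18: +80 → 80 < 90
  N23: +90 → 90 ≥ 30
  N27: +70 → 150 ≥ 90
  N7: +55 → 55 < 80
Round 3 — N23, N27 buckle.
  N15: +40 → 40 < 90
  N18: +60+90 → 230 ≥ 90
  N24: +50+65 → 115 ≥ 110
  N25: +25+70 → 120 ≥ 100
Round 4 — N18, N24, N25 buckle.
  N7: +30 → 85 ≥ 80
Round 5 — N7 buckles.
No further bucklings.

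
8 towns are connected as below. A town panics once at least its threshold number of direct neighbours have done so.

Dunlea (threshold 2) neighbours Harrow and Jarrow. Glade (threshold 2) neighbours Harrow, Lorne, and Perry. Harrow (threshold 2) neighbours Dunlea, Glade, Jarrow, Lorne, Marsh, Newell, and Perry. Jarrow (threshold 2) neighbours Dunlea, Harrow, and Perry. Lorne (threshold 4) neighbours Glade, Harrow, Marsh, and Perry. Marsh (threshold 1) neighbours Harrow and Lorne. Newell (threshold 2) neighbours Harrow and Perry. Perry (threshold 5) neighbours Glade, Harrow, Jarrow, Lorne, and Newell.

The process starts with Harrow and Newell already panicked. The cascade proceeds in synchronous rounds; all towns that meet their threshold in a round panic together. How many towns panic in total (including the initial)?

Round 1 — Harrow, Newell panic (initial).
Round 2 — checking thresholds:
  Dunlea: 1 of 2 neighbours < 2, holds.
  Glade: 1 of 3 neighbours < 2, holds.
  Jarrow: 1 of 3 neighbours < 2, holds.
  Lorne: 1 of 4 neighbours < 4, holds.
  Marsh: 1 of 2 neighbours ≥ 1, panics.
  Perry: 2 of 5 neighbours < 5, holds.
Round 3 — no new panics; cascade stops.

3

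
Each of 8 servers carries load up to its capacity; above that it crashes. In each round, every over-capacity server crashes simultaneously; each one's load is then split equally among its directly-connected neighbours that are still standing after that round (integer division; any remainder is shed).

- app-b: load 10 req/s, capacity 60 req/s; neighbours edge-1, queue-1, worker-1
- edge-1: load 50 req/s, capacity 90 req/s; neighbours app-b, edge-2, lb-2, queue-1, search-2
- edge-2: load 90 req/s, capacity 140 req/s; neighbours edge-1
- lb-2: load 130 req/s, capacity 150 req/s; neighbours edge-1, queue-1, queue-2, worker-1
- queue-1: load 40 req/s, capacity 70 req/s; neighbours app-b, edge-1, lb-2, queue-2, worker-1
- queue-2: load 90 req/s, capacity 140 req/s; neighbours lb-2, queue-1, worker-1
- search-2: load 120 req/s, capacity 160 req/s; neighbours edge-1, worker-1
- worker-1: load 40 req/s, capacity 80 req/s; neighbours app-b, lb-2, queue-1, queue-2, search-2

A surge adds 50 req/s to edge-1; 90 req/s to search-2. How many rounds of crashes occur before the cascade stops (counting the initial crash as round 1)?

3

Round 1 — edge-1 at 100 > 90; search-2 at 210 > 160. edge-1, search-2 crash.
  edge-1 sheds 100 req/s to app-b, edge-2, lb-2, queue-1: 25 each.
    app-b: 10+25 = 35 ≤ 60
    edge-2: 90+25 = 115 ≤ 140
    lb-2: 130+25 = 155 > 150
    queue-1: 40+25 = 65 ≤ 70
  search-2 sheds 210 req/s to worker-1: 210 each.
    worker-1: 40+210 = 250 > 80
Round 2 — lb-2, worker-1 crash.
  lb-2 sheds 155 req/s to queue-1, queue-2: 77 each (1 lost).
    queue-1: 65+77 = 142 > 70
    queue-2: 90+77 = 167 > 140
  worker-1 sheds 250 req/s to app-b, queue-1, queue-2: 83 each (1 lost).
    app-b: 35+83 = 118 > 60
    queue-1: 142+83 = 225 > 70
    queue-2: 167+83 = 250 > 140
Round 3 — app-b, queue-1, queue-2 crash.
  app-b sheds 118 req/s: no online neighbours, lost.
  queue-1 sheds 225 req/s: no online neighbours, lost.
  queue-2 sheds 250 req/s: no online neighbours, lost.
No further crashes.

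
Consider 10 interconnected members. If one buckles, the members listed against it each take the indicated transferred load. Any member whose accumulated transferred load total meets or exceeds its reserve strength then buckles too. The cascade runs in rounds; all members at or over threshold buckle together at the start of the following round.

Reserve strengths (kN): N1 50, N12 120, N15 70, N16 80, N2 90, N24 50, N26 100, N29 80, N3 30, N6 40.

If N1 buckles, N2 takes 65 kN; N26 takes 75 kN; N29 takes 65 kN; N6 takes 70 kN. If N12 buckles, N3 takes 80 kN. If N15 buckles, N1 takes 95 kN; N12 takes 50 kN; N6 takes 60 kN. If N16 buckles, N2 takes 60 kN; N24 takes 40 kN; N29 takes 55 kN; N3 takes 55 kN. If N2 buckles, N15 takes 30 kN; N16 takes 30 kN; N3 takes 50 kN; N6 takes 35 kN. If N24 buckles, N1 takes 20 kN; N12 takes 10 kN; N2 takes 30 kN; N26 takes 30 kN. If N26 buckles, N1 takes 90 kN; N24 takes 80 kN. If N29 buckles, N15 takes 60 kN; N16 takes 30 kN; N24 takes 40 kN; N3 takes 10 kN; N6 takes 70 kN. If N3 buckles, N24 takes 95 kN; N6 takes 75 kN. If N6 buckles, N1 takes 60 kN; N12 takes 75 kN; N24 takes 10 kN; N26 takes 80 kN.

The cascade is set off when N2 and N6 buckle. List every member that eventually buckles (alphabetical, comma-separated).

Round 1 — N2, N6 buckle (initial).
  N1: +60 → 60 ≥ 50
  N12: +75 → 75 < 120
  N15: +30 → 30 < 70
  N16: +30 → 30 < 80
  N24: +10 → 10 < 50
  N26: +80 → 80 < 100
  N3: +50 → 50 ≥ 30
Round 2 — N1, N3 buckle.
  N24: +95 → 105 ≥ 50
  N26: +75 → 155 ≥ 100
  N29: +65 → 65 < 80
Round 3 — N24, N26 buckle.
  N12: +10 → 85 < 120
No further bucklings.

N1, N2, N24, N26, N3, N6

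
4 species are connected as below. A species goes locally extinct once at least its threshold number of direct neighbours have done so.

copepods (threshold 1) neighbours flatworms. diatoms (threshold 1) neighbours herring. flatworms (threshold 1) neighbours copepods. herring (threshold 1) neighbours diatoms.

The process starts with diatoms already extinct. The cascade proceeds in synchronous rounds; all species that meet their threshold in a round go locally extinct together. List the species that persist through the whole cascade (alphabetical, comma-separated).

copepods, flatworms

Round 1 — diatoms goes locally extinct (initial).
Round 2 — checking thresholds:
  herring: 1 of 1 neighbours ≥ 1, goes locally extinct.
Round 3 — no new extinctions; cascade stops.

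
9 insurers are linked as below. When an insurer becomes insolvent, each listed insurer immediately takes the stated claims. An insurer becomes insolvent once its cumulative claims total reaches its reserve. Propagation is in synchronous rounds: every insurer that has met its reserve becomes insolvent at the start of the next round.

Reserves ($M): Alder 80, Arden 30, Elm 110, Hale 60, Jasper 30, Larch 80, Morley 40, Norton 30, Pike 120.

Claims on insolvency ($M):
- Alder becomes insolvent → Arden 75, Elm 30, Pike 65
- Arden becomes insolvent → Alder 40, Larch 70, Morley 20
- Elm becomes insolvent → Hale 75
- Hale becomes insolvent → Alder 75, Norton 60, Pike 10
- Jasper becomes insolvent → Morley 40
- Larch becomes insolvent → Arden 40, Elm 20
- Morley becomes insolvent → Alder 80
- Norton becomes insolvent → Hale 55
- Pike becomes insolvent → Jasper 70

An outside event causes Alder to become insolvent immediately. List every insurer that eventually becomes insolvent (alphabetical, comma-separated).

Round 1 — Alder becomes insolvent (initial).
  Arden: +75 → 75 ≥ 30
  Elm: +30 → 30 < 110
  Pike: +65 → 65 < 120
Round 2 — Arden becomes insolvent.
  Larch: +70 → 70 < 80
  Morley: +20 → 20 < 40
No further insolvencies.

Alder, Arden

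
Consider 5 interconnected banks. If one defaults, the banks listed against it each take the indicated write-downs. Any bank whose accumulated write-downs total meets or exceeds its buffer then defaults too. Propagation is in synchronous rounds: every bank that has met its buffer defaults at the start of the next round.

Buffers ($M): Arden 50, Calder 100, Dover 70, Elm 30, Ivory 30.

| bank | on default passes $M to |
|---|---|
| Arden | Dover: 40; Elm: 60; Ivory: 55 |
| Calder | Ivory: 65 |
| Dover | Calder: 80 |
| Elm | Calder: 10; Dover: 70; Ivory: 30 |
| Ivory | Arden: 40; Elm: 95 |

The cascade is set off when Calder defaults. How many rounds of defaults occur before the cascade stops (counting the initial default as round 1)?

Round 1 — Calder defaults (initial).
  Ivory: +65 → 65 ≥ 30
Round 2 — Ivory defaults.
  Arden: +40 → 40 < 50
  Elm: +95 → 95 ≥ 30
Round 3 — Elm defaults.
  Dover: +70 → 70 ≥ 70
Round 4 — Dover defaults.
No further defaults.

4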